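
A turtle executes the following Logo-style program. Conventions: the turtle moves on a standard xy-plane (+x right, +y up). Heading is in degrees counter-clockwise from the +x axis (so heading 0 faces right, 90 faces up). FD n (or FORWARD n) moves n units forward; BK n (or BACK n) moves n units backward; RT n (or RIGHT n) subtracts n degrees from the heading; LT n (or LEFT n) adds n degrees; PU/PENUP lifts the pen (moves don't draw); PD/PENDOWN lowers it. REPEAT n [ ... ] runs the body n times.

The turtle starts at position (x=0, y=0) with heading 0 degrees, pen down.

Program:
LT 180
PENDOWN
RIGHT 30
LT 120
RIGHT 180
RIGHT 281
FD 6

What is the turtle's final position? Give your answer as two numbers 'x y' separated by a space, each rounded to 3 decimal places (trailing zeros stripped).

Executing turtle program step by step:
Start: pos=(0,0), heading=0, pen down
LT 180: heading 0 -> 180
PD: pen down
RT 30: heading 180 -> 150
LT 120: heading 150 -> 270
RT 180: heading 270 -> 90
RT 281: heading 90 -> 169
FD 6: (0,0) -> (-5.89,1.145) [heading=169, draw]
Final: pos=(-5.89,1.145), heading=169, 1 segment(s) drawn

Answer: -5.89 1.145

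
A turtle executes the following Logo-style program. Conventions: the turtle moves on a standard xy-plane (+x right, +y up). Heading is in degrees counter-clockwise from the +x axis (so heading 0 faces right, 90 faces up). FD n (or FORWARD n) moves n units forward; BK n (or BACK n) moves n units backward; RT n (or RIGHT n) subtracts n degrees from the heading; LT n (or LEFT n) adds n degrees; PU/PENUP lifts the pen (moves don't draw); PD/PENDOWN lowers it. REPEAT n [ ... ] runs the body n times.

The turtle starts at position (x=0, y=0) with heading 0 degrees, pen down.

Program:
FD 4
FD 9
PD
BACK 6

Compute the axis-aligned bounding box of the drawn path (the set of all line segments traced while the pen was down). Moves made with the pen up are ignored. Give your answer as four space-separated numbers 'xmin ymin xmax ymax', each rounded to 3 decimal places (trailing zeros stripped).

Executing turtle program step by step:
Start: pos=(0,0), heading=0, pen down
FD 4: (0,0) -> (4,0) [heading=0, draw]
FD 9: (4,0) -> (13,0) [heading=0, draw]
PD: pen down
BK 6: (13,0) -> (7,0) [heading=0, draw]
Final: pos=(7,0), heading=0, 3 segment(s) drawn

Segment endpoints: x in {0, 4, 7, 13}, y in {0}
xmin=0, ymin=0, xmax=13, ymax=0

Answer: 0 0 13 0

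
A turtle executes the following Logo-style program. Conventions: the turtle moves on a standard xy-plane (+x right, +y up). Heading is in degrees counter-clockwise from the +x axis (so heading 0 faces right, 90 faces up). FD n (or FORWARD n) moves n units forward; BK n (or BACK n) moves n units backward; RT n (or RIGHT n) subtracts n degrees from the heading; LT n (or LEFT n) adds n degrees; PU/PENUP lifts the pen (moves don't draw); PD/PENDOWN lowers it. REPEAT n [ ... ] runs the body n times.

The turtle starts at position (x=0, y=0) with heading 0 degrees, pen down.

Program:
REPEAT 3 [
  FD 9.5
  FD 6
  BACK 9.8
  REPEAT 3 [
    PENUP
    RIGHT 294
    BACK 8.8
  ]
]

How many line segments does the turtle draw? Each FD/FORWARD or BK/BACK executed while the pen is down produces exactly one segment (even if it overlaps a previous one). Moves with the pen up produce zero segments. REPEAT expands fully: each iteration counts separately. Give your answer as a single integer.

Executing turtle program step by step:
Start: pos=(0,0), heading=0, pen down
REPEAT 3 [
  -- iteration 1/3 --
  FD 9.5: (0,0) -> (9.5,0) [heading=0, draw]
  FD 6: (9.5,0) -> (15.5,0) [heading=0, draw]
  BK 9.8: (15.5,0) -> (5.7,0) [heading=0, draw]
  REPEAT 3 [
    -- iteration 1/3 --
    PU: pen up
    RT 294: heading 0 -> 66
    BK 8.8: (5.7,0) -> (2.121,-8.039) [heading=66, move]
    -- iteration 2/3 --
    PU: pen up
    RT 294: heading 66 -> 132
    BK 8.8: (2.121,-8.039) -> (8.009,-14.579) [heading=132, move]
    -- iteration 3/3 --
    PU: pen up
    RT 294: heading 132 -> 198
    BK 8.8: (8.009,-14.579) -> (16.378,-11.86) [heading=198, move]
  ]
  -- iteration 2/3 --
  FD 9.5: (16.378,-11.86) -> (7.343,-14.795) [heading=198, move]
  FD 6: (7.343,-14.795) -> (1.637,-16.649) [heading=198, move]
  BK 9.8: (1.637,-16.649) -> (10.957,-13.621) [heading=198, move]
  REPEAT 3 [
    -- iteration 1/3 --
    PU: pen up
    RT 294: heading 198 -> 264
    BK 8.8: (10.957,-13.621) -> (11.877,-4.869) [heading=264, move]
    -- iteration 2/3 --
    PU: pen up
    RT 294: heading 264 -> 330
    BK 8.8: (11.877,-4.869) -> (4.256,-0.469) [heading=330, move]
    -- iteration 3/3 --
    PU: pen up
    RT 294: heading 330 -> 36
    BK 8.8: (4.256,-0.469) -> (-2.863,-5.642) [heading=36, move]
  ]
  -- iteration 3/3 --
  FD 9.5: (-2.863,-5.642) -> (4.822,-0.058) [heading=36, move]
  FD 6: (4.822,-0.058) -> (9.677,3.469) [heading=36, move]
  BK 9.8: (9.677,3.469) -> (1.748,-2.291) [heading=36, move]
  REPEAT 3 [
    -- iteration 1/3 --
    PU: pen up
    RT 294: heading 36 -> 102
    BK 8.8: (1.748,-2.291) -> (3.578,-10.899) [heading=102, move]
    -- iteration 2/3 --
    PU: pen up
    RT 294: heading 102 -> 168
    BK 8.8: (3.578,-10.899) -> (12.186,-12.729) [heading=168, move]
    -- iteration 3/3 --
    PU: pen up
    RT 294: heading 168 -> 234
    BK 8.8: (12.186,-12.729) -> (17.358,-5.609) [heading=234, move]
  ]
]
Final: pos=(17.358,-5.609), heading=234, 3 segment(s) drawn
Segments drawn: 3

Answer: 3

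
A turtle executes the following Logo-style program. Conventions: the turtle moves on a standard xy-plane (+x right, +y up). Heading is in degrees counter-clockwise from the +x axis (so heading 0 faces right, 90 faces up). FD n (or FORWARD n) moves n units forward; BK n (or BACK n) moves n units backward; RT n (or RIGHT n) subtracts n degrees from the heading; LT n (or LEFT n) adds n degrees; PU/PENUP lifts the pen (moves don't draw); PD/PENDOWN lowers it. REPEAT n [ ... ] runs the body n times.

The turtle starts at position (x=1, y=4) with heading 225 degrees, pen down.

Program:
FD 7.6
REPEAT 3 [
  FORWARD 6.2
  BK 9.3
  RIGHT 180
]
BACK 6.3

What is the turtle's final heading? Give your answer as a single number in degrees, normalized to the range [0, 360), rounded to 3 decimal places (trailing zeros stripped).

Executing turtle program step by step:
Start: pos=(1,4), heading=225, pen down
FD 7.6: (1,4) -> (-4.374,-1.374) [heading=225, draw]
REPEAT 3 [
  -- iteration 1/3 --
  FD 6.2: (-4.374,-1.374) -> (-8.758,-5.758) [heading=225, draw]
  BK 9.3: (-8.758,-5.758) -> (-2.182,0.818) [heading=225, draw]
  RT 180: heading 225 -> 45
  -- iteration 2/3 --
  FD 6.2: (-2.182,0.818) -> (2.202,5.202) [heading=45, draw]
  BK 9.3: (2.202,5.202) -> (-4.374,-1.374) [heading=45, draw]
  RT 180: heading 45 -> 225
  -- iteration 3/3 --
  FD 6.2: (-4.374,-1.374) -> (-8.758,-5.758) [heading=225, draw]
  BK 9.3: (-8.758,-5.758) -> (-2.182,0.818) [heading=225, draw]
  RT 180: heading 225 -> 45
]
BK 6.3: (-2.182,0.818) -> (-6.637,-3.637) [heading=45, draw]
Final: pos=(-6.637,-3.637), heading=45, 8 segment(s) drawn

Answer: 45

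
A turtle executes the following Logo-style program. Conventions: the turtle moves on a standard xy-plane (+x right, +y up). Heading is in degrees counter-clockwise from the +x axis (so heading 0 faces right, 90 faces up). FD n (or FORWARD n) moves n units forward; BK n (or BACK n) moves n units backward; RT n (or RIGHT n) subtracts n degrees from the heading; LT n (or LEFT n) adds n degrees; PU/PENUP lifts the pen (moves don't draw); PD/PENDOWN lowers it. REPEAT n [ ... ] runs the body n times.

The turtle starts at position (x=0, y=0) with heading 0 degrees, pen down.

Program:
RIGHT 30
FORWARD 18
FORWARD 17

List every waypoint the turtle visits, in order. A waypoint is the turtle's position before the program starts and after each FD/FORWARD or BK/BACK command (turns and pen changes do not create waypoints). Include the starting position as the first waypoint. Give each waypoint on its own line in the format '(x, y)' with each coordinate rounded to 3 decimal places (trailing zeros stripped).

Executing turtle program step by step:
Start: pos=(0,0), heading=0, pen down
RT 30: heading 0 -> 330
FD 18: (0,0) -> (15.588,-9) [heading=330, draw]
FD 17: (15.588,-9) -> (30.311,-17.5) [heading=330, draw]
Final: pos=(30.311,-17.5), heading=330, 2 segment(s) drawn
Waypoints (3 total):
(0, 0)
(15.588, -9)
(30.311, -17.5)

Answer: (0, 0)
(15.588, -9)
(30.311, -17.5)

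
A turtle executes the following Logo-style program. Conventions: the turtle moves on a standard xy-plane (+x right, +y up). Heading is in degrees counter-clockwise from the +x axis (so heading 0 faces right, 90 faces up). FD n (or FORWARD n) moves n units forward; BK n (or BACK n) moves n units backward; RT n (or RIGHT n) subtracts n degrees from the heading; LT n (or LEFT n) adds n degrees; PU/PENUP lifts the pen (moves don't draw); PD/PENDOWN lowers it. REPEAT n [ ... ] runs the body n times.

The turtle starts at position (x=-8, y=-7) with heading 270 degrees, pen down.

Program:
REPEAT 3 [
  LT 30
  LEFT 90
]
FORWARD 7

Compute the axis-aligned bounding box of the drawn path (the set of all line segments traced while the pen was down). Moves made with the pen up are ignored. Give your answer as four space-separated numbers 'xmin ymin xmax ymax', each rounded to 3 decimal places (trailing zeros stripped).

Answer: -8 -14 -8 -7

Derivation:
Executing turtle program step by step:
Start: pos=(-8,-7), heading=270, pen down
REPEAT 3 [
  -- iteration 1/3 --
  LT 30: heading 270 -> 300
  LT 90: heading 300 -> 30
  -- iteration 2/3 --
  LT 30: heading 30 -> 60
  LT 90: heading 60 -> 150
  -- iteration 3/3 --
  LT 30: heading 150 -> 180
  LT 90: heading 180 -> 270
]
FD 7: (-8,-7) -> (-8,-14) [heading=270, draw]
Final: pos=(-8,-14), heading=270, 1 segment(s) drawn

Segment endpoints: x in {-8, -8}, y in {-14, -7}
xmin=-8, ymin=-14, xmax=-8, ymax=-7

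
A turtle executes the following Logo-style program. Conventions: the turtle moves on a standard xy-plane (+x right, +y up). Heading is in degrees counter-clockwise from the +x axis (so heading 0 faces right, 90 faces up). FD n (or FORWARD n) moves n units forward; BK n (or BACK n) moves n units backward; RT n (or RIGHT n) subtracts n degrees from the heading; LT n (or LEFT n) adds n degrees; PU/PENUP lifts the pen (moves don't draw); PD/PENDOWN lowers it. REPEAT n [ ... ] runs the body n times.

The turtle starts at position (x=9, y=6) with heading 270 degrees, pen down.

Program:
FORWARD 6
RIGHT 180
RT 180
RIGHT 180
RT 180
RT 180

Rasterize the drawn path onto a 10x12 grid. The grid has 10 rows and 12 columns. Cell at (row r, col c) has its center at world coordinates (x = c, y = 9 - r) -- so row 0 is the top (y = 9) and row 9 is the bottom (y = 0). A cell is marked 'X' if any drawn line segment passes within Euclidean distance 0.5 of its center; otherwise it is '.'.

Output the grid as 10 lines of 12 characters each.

Answer: ............
............
............
.........X..
.........X..
.........X..
.........X..
.........X..
.........X..
.........X..

Derivation:
Segment 0: (9,6) -> (9,0)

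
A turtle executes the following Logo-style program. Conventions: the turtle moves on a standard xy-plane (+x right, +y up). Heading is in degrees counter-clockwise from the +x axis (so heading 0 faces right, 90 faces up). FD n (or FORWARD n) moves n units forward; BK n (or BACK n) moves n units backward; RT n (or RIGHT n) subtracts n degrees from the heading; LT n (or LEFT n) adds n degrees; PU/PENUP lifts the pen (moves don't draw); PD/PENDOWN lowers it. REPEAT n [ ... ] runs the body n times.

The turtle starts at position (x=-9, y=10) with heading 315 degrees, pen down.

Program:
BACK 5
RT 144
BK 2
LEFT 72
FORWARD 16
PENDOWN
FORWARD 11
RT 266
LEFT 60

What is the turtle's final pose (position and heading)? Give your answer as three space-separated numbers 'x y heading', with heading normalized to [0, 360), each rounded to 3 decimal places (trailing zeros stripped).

Executing turtle program step by step:
Start: pos=(-9,10), heading=315, pen down
BK 5: (-9,10) -> (-12.536,13.536) [heading=315, draw]
RT 144: heading 315 -> 171
BK 2: (-12.536,13.536) -> (-10.56,13.223) [heading=171, draw]
LT 72: heading 171 -> 243
FD 16: (-10.56,13.223) -> (-17.824,-1.033) [heading=243, draw]
PD: pen down
FD 11: (-17.824,-1.033) -> (-22.818,-10.835) [heading=243, draw]
RT 266: heading 243 -> 337
LT 60: heading 337 -> 37
Final: pos=(-22.818,-10.835), heading=37, 4 segment(s) drawn

Answer: -22.818 -10.835 37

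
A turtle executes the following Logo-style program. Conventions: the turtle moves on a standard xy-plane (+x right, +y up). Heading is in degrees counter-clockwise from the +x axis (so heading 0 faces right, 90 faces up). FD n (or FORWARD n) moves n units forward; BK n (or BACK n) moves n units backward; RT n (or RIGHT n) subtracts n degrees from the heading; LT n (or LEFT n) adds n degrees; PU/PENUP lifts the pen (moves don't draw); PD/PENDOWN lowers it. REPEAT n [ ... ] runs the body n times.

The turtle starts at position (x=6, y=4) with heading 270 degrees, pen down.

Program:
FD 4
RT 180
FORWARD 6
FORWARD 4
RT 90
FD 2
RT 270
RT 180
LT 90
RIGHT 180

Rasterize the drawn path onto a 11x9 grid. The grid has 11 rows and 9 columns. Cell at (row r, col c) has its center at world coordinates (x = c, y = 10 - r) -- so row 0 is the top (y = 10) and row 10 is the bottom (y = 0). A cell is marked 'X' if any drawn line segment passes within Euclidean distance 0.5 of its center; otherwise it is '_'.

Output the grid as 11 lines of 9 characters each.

Answer: ______XXX
______X__
______X__
______X__
______X__
______X__
______X__
______X__
______X__
______X__
______X__

Derivation:
Segment 0: (6,4) -> (6,0)
Segment 1: (6,0) -> (6,6)
Segment 2: (6,6) -> (6,10)
Segment 3: (6,10) -> (8,10)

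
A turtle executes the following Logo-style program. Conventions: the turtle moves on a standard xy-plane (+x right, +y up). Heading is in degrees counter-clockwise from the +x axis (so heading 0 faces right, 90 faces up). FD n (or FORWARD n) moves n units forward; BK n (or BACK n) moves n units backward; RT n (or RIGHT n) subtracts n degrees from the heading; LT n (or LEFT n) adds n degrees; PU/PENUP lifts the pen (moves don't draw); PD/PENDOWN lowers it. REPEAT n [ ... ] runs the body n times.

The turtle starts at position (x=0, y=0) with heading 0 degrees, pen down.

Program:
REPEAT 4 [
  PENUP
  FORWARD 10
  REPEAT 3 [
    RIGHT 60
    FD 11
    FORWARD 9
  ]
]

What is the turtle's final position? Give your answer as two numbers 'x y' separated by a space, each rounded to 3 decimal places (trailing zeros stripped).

Executing turtle program step by step:
Start: pos=(0,0), heading=0, pen down
REPEAT 4 [
  -- iteration 1/4 --
  PU: pen up
  FD 10: (0,0) -> (10,0) [heading=0, move]
  REPEAT 3 [
    -- iteration 1/3 --
    RT 60: heading 0 -> 300
    FD 11: (10,0) -> (15.5,-9.526) [heading=300, move]
    FD 9: (15.5,-9.526) -> (20,-17.321) [heading=300, move]
    -- iteration 2/3 --
    RT 60: heading 300 -> 240
    FD 11: (20,-17.321) -> (14.5,-26.847) [heading=240, move]
    FD 9: (14.5,-26.847) -> (10,-34.641) [heading=240, move]
    -- iteration 3/3 --
    RT 60: heading 240 -> 180
    FD 11: (10,-34.641) -> (-1,-34.641) [heading=180, move]
    FD 9: (-1,-34.641) -> (-10,-34.641) [heading=180, move]
  ]
  -- iteration 2/4 --
  PU: pen up
  FD 10: (-10,-34.641) -> (-20,-34.641) [heading=180, move]
  REPEAT 3 [
    -- iteration 1/3 --
    RT 60: heading 180 -> 120
    FD 11: (-20,-34.641) -> (-25.5,-25.115) [heading=120, move]
    FD 9: (-25.5,-25.115) -> (-30,-17.321) [heading=120, move]
    -- iteration 2/3 --
    RT 60: heading 120 -> 60
    FD 11: (-30,-17.321) -> (-24.5,-7.794) [heading=60, move]
    FD 9: (-24.5,-7.794) -> (-20,0) [heading=60, move]
    -- iteration 3/3 --
    RT 60: heading 60 -> 0
    FD 11: (-20,0) -> (-9,0) [heading=0, move]
    FD 9: (-9,0) -> (0,0) [heading=0, move]
  ]
  -- iteration 3/4 --
  PU: pen up
  FD 10: (0,0) -> (10,0) [heading=0, move]
  REPEAT 3 [
    -- iteration 1/3 --
    RT 60: heading 0 -> 300
    FD 11: (10,0) -> (15.5,-9.526) [heading=300, move]
    FD 9: (15.5,-9.526) -> (20,-17.321) [heading=300, move]
    -- iteration 2/3 --
    RT 60: heading 300 -> 240
    FD 11: (20,-17.321) -> (14.5,-26.847) [heading=240, move]
    FD 9: (14.5,-26.847) -> (10,-34.641) [heading=240, move]
    -- iteration 3/3 --
    RT 60: heading 240 -> 180
    FD 11: (10,-34.641) -> (-1,-34.641) [heading=180, move]
    FD 9: (-1,-34.641) -> (-10,-34.641) [heading=180, move]
  ]
  -- iteration 4/4 --
  PU: pen up
  FD 10: (-10,-34.641) -> (-20,-34.641) [heading=180, move]
  REPEAT 3 [
    -- iteration 1/3 --
    RT 60: heading 180 -> 120
    FD 11: (-20,-34.641) -> (-25.5,-25.115) [heading=120, move]
    FD 9: (-25.5,-25.115) -> (-30,-17.321) [heading=120, move]
    -- iteration 2/3 --
    RT 60: heading 120 -> 60
    FD 11: (-30,-17.321) -> (-24.5,-7.794) [heading=60, move]
    FD 9: (-24.5,-7.794) -> (-20,0) [heading=60, move]
    -- iteration 3/3 --
    RT 60: heading 60 -> 0
    FD 11: (-20,0) -> (-9,0) [heading=0, move]
    FD 9: (-9,0) -> (0,0) [heading=0, move]
  ]
]
Final: pos=(0,0), heading=0, 0 segment(s) drawn

Answer: 0 0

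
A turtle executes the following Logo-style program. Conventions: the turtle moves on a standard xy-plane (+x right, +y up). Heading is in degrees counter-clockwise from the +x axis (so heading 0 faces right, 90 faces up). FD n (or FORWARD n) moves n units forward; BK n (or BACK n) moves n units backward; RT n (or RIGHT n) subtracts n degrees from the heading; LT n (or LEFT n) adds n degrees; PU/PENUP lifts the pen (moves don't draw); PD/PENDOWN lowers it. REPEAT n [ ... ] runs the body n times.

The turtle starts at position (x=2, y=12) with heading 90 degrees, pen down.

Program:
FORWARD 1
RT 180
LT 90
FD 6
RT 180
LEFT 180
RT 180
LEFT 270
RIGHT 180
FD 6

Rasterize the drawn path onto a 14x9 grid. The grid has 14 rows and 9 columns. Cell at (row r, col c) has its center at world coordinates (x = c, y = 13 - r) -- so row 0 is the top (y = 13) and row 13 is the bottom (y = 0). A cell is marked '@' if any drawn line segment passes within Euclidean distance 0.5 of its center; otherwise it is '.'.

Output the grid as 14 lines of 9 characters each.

Answer: ..@@@@@@@
..@.....@
........@
........@
........@
........@
........@
.........
.........
.........
.........
.........
.........
.........

Derivation:
Segment 0: (2,12) -> (2,13)
Segment 1: (2,13) -> (8,13)
Segment 2: (8,13) -> (8,7)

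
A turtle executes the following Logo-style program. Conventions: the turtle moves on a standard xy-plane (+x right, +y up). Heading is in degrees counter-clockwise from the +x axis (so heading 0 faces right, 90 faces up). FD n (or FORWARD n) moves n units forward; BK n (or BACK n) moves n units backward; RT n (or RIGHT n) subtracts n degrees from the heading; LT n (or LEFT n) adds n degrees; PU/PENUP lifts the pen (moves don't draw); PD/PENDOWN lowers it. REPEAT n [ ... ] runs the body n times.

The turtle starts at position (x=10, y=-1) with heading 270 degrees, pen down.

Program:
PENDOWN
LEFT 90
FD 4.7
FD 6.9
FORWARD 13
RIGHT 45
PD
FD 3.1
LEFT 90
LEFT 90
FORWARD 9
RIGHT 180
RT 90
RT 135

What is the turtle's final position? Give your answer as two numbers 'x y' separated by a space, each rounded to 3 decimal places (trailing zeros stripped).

Answer: 30.428 3.172

Derivation:
Executing turtle program step by step:
Start: pos=(10,-1), heading=270, pen down
PD: pen down
LT 90: heading 270 -> 0
FD 4.7: (10,-1) -> (14.7,-1) [heading=0, draw]
FD 6.9: (14.7,-1) -> (21.6,-1) [heading=0, draw]
FD 13: (21.6,-1) -> (34.6,-1) [heading=0, draw]
RT 45: heading 0 -> 315
PD: pen down
FD 3.1: (34.6,-1) -> (36.792,-3.192) [heading=315, draw]
LT 90: heading 315 -> 45
LT 90: heading 45 -> 135
FD 9: (36.792,-3.192) -> (30.428,3.172) [heading=135, draw]
RT 180: heading 135 -> 315
RT 90: heading 315 -> 225
RT 135: heading 225 -> 90
Final: pos=(30.428,3.172), heading=90, 5 segment(s) drawn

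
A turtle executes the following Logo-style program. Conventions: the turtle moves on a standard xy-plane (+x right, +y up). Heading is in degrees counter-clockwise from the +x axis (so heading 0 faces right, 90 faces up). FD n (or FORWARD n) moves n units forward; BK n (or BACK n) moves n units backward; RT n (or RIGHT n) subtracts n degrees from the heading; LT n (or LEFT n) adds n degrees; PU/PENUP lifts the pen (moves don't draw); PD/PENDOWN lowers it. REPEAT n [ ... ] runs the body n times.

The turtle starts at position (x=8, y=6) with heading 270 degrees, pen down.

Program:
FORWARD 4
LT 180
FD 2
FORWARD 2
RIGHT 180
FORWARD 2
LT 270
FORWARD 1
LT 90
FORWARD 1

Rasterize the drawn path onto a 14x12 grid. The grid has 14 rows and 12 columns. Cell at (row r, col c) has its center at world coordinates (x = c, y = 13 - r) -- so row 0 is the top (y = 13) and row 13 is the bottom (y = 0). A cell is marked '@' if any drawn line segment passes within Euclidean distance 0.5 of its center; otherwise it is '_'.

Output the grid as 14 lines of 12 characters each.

Answer: ____________
____________
____________
____________
____________
____________
____________
________@___
________@___
_______@@___
_______@@___
________@___
____________
____________

Derivation:
Segment 0: (8,6) -> (8,2)
Segment 1: (8,2) -> (8,4)
Segment 2: (8,4) -> (8,6)
Segment 3: (8,6) -> (8,4)
Segment 4: (8,4) -> (7,4)
Segment 5: (7,4) -> (7,3)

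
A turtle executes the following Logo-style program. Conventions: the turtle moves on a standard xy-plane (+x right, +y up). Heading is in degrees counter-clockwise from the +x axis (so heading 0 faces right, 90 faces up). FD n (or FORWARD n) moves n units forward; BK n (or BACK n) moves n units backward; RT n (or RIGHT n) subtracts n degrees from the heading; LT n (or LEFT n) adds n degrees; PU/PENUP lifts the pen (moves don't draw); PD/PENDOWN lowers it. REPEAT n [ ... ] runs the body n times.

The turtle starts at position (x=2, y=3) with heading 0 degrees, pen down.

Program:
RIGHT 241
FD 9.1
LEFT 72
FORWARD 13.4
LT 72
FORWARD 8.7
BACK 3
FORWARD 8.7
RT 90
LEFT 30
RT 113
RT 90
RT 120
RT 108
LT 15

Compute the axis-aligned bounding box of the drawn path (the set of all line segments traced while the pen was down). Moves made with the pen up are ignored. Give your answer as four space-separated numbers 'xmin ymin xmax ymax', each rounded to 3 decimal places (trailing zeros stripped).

Executing turtle program step by step:
Start: pos=(2,3), heading=0, pen down
RT 241: heading 0 -> 119
FD 9.1: (2,3) -> (-2.412,10.959) [heading=119, draw]
LT 72: heading 119 -> 191
FD 13.4: (-2.412,10.959) -> (-15.566,8.402) [heading=191, draw]
LT 72: heading 191 -> 263
FD 8.7: (-15.566,8.402) -> (-16.626,-0.233) [heading=263, draw]
BK 3: (-16.626,-0.233) -> (-16.26,2.745) [heading=263, draw]
FD 8.7: (-16.26,2.745) -> (-17.32,-5.89) [heading=263, draw]
RT 90: heading 263 -> 173
LT 30: heading 173 -> 203
RT 113: heading 203 -> 90
RT 90: heading 90 -> 0
RT 120: heading 0 -> 240
RT 108: heading 240 -> 132
LT 15: heading 132 -> 147
Final: pos=(-17.32,-5.89), heading=147, 5 segment(s) drawn

Segment endpoints: x in {-17.32, -16.626, -16.26, -15.566, -2.412, 2}, y in {-5.89, -0.233, 2.745, 3, 8.402, 10.959}
xmin=-17.32, ymin=-5.89, xmax=2, ymax=10.959

Answer: -17.32 -5.89 2 10.959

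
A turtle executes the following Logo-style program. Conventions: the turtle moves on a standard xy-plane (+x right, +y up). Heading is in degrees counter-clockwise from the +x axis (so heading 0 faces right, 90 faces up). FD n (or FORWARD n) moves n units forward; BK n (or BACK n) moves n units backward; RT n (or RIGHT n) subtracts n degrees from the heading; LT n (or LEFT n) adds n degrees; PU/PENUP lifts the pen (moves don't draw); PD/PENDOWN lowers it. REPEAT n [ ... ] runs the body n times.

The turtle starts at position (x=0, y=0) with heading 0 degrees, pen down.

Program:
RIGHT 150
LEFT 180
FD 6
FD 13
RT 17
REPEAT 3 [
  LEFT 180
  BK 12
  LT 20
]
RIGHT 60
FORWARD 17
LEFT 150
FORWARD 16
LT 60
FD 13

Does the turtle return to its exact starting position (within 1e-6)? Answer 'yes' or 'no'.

Answer: no

Derivation:
Executing turtle program step by step:
Start: pos=(0,0), heading=0, pen down
RT 150: heading 0 -> 210
LT 180: heading 210 -> 30
FD 6: (0,0) -> (5.196,3) [heading=30, draw]
FD 13: (5.196,3) -> (16.454,9.5) [heading=30, draw]
RT 17: heading 30 -> 13
REPEAT 3 [
  -- iteration 1/3 --
  LT 180: heading 13 -> 193
  BK 12: (16.454,9.5) -> (28.147,12.199) [heading=193, draw]
  LT 20: heading 193 -> 213
  -- iteration 2/3 --
  LT 180: heading 213 -> 33
  BK 12: (28.147,12.199) -> (18.083,5.664) [heading=33, draw]
  LT 20: heading 33 -> 53
  -- iteration 3/3 --
  LT 180: heading 53 -> 233
  BK 12: (18.083,5.664) -> (25.305,15.247) [heading=233, draw]
  LT 20: heading 233 -> 253
]
RT 60: heading 253 -> 193
FD 17: (25.305,15.247) -> (8.74,11.423) [heading=193, draw]
LT 150: heading 193 -> 343
FD 16: (8.74,11.423) -> (24.041,6.745) [heading=343, draw]
LT 60: heading 343 -> 43
FD 13: (24.041,6.745) -> (33.549,15.611) [heading=43, draw]
Final: pos=(33.549,15.611), heading=43, 8 segment(s) drawn

Start position: (0, 0)
Final position: (33.549, 15.611)
Distance = 37.003; >= 1e-6 -> NOT closed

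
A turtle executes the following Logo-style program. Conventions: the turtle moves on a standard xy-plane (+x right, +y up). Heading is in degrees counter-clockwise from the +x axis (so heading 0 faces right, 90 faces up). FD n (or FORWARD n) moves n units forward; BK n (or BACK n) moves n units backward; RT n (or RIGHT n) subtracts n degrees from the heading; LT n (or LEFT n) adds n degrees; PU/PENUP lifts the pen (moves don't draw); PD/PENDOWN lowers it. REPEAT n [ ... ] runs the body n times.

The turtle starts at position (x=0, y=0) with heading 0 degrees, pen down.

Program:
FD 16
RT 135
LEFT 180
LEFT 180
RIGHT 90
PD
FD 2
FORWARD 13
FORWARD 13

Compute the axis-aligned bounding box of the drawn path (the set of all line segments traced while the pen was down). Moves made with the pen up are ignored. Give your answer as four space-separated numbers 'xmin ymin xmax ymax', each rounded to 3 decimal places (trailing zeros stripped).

Answer: -3.799 0 16 19.799

Derivation:
Executing turtle program step by step:
Start: pos=(0,0), heading=0, pen down
FD 16: (0,0) -> (16,0) [heading=0, draw]
RT 135: heading 0 -> 225
LT 180: heading 225 -> 45
LT 180: heading 45 -> 225
RT 90: heading 225 -> 135
PD: pen down
FD 2: (16,0) -> (14.586,1.414) [heading=135, draw]
FD 13: (14.586,1.414) -> (5.393,10.607) [heading=135, draw]
FD 13: (5.393,10.607) -> (-3.799,19.799) [heading=135, draw]
Final: pos=(-3.799,19.799), heading=135, 4 segment(s) drawn

Segment endpoints: x in {-3.799, 0, 5.393, 14.586, 16}, y in {0, 1.414, 10.607, 19.799}
xmin=-3.799, ymin=0, xmax=16, ymax=19.799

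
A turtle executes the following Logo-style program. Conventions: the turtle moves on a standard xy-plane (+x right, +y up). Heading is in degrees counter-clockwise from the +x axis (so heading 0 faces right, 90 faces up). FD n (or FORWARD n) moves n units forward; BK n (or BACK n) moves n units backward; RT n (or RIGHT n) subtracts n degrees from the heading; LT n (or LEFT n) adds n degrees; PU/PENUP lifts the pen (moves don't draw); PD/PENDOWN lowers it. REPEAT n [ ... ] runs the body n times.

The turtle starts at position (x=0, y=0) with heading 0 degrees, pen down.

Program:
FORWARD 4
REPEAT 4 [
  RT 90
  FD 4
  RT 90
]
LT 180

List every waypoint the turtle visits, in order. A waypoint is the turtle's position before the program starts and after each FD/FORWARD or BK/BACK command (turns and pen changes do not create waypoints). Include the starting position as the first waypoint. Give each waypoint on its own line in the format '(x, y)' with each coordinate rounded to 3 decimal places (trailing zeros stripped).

Executing turtle program step by step:
Start: pos=(0,0), heading=0, pen down
FD 4: (0,0) -> (4,0) [heading=0, draw]
REPEAT 4 [
  -- iteration 1/4 --
  RT 90: heading 0 -> 270
  FD 4: (4,0) -> (4,-4) [heading=270, draw]
  RT 90: heading 270 -> 180
  -- iteration 2/4 --
  RT 90: heading 180 -> 90
  FD 4: (4,-4) -> (4,0) [heading=90, draw]
  RT 90: heading 90 -> 0
  -- iteration 3/4 --
  RT 90: heading 0 -> 270
  FD 4: (4,0) -> (4,-4) [heading=270, draw]
  RT 90: heading 270 -> 180
  -- iteration 4/4 --
  RT 90: heading 180 -> 90
  FD 4: (4,-4) -> (4,0) [heading=90, draw]
  RT 90: heading 90 -> 0
]
LT 180: heading 0 -> 180
Final: pos=(4,0), heading=180, 5 segment(s) drawn
Waypoints (6 total):
(0, 0)
(4, 0)
(4, -4)
(4, 0)
(4, -4)
(4, 0)

Answer: (0, 0)
(4, 0)
(4, -4)
(4, 0)
(4, -4)
(4, 0)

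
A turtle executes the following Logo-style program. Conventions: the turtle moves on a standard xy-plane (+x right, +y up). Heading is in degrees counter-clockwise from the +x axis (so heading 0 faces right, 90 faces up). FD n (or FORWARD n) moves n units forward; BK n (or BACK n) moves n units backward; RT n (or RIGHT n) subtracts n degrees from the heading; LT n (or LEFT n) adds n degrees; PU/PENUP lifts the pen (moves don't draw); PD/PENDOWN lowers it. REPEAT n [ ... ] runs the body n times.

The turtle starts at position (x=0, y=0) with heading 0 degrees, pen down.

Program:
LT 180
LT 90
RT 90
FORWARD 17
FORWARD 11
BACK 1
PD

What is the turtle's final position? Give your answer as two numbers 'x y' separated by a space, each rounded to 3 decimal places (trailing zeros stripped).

Answer: -27 0

Derivation:
Executing turtle program step by step:
Start: pos=(0,0), heading=0, pen down
LT 180: heading 0 -> 180
LT 90: heading 180 -> 270
RT 90: heading 270 -> 180
FD 17: (0,0) -> (-17,0) [heading=180, draw]
FD 11: (-17,0) -> (-28,0) [heading=180, draw]
BK 1: (-28,0) -> (-27,0) [heading=180, draw]
PD: pen down
Final: pos=(-27,0), heading=180, 3 segment(s) drawn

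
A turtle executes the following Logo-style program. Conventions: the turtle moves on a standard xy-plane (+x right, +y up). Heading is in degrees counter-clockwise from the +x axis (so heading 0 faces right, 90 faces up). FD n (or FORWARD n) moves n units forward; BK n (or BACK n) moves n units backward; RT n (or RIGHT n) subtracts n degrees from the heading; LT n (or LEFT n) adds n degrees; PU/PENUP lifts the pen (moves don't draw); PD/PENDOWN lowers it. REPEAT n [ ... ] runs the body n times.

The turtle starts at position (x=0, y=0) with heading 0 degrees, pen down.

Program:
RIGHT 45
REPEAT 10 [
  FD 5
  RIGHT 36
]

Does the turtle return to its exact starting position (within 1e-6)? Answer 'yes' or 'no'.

Answer: yes

Derivation:
Executing turtle program step by step:
Start: pos=(0,0), heading=0, pen down
RT 45: heading 0 -> 315
REPEAT 10 [
  -- iteration 1/10 --
  FD 5: (0,0) -> (3.536,-3.536) [heading=315, draw]
  RT 36: heading 315 -> 279
  -- iteration 2/10 --
  FD 5: (3.536,-3.536) -> (4.318,-8.474) [heading=279, draw]
  RT 36: heading 279 -> 243
  -- iteration 3/10 --
  FD 5: (4.318,-8.474) -> (2.048,-12.929) [heading=243, draw]
  RT 36: heading 243 -> 207
  -- iteration 4/10 --
  FD 5: (2.048,-12.929) -> (-2.407,-15.199) [heading=207, draw]
  RT 36: heading 207 -> 171
  -- iteration 5/10 --
  FD 5: (-2.407,-15.199) -> (-7.346,-14.417) [heading=171, draw]
  RT 36: heading 171 -> 135
  -- iteration 6/10 --
  FD 5: (-7.346,-14.417) -> (-10.881,-10.881) [heading=135, draw]
  RT 36: heading 135 -> 99
  -- iteration 7/10 --
  FD 5: (-10.881,-10.881) -> (-11.663,-5.943) [heading=99, draw]
  RT 36: heading 99 -> 63
  -- iteration 8/10 --
  FD 5: (-11.663,-5.943) -> (-9.393,-1.488) [heading=63, draw]
  RT 36: heading 63 -> 27
  -- iteration 9/10 --
  FD 5: (-9.393,-1.488) -> (-4.938,0.782) [heading=27, draw]
  RT 36: heading 27 -> 351
  -- iteration 10/10 --
  FD 5: (-4.938,0.782) -> (0,0) [heading=351, draw]
  RT 36: heading 351 -> 315
]
Final: pos=(0,0), heading=315, 10 segment(s) drawn

Start position: (0, 0)
Final position: (0, 0)
Distance = 0; < 1e-6 -> CLOSED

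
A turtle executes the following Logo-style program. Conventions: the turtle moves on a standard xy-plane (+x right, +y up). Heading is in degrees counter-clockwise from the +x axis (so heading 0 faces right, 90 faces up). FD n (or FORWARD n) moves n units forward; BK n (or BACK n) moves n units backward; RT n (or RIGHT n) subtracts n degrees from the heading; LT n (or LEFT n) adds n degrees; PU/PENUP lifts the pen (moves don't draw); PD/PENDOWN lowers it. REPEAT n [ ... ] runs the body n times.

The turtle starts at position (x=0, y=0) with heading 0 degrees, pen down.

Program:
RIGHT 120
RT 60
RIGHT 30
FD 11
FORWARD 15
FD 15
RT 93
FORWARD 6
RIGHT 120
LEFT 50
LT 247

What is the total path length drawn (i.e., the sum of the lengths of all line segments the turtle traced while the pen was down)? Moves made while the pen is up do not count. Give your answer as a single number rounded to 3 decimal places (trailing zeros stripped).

Answer: 47

Derivation:
Executing turtle program step by step:
Start: pos=(0,0), heading=0, pen down
RT 120: heading 0 -> 240
RT 60: heading 240 -> 180
RT 30: heading 180 -> 150
FD 11: (0,0) -> (-9.526,5.5) [heading=150, draw]
FD 15: (-9.526,5.5) -> (-22.517,13) [heading=150, draw]
FD 15: (-22.517,13) -> (-35.507,20.5) [heading=150, draw]
RT 93: heading 150 -> 57
FD 6: (-35.507,20.5) -> (-32.239,25.532) [heading=57, draw]
RT 120: heading 57 -> 297
LT 50: heading 297 -> 347
LT 247: heading 347 -> 234
Final: pos=(-32.239,25.532), heading=234, 4 segment(s) drawn

Segment lengths:
  seg 1: (0,0) -> (-9.526,5.5), length = 11
  seg 2: (-9.526,5.5) -> (-22.517,13), length = 15
  seg 3: (-22.517,13) -> (-35.507,20.5), length = 15
  seg 4: (-35.507,20.5) -> (-32.239,25.532), length = 6
Total = 47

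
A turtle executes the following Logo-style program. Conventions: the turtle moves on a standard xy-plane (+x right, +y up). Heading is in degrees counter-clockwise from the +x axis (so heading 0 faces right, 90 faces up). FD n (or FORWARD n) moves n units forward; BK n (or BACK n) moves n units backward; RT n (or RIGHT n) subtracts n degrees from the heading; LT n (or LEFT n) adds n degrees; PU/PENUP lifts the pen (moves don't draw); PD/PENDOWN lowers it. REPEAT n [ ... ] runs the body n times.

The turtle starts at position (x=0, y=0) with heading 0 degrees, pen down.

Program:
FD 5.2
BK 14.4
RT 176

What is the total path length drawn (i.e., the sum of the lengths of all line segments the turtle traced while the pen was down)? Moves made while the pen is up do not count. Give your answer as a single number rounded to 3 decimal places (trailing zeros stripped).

Executing turtle program step by step:
Start: pos=(0,0), heading=0, pen down
FD 5.2: (0,0) -> (5.2,0) [heading=0, draw]
BK 14.4: (5.2,0) -> (-9.2,0) [heading=0, draw]
RT 176: heading 0 -> 184
Final: pos=(-9.2,0), heading=184, 2 segment(s) drawn

Segment lengths:
  seg 1: (0,0) -> (5.2,0), length = 5.2
  seg 2: (5.2,0) -> (-9.2,0), length = 14.4
Total = 19.6

Answer: 19.6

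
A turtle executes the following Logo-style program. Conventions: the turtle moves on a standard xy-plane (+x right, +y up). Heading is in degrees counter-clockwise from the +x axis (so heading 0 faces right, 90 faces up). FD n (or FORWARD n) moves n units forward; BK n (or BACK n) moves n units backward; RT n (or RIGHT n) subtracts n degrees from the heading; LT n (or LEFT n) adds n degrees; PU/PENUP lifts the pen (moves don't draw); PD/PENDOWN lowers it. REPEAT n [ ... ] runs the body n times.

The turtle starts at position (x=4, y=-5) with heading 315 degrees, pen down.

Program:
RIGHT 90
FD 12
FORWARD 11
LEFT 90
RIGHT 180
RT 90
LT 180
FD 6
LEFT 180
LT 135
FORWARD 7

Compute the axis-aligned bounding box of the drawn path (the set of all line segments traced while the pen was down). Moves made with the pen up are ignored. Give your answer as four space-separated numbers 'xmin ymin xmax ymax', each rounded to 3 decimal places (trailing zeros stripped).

Answer: -23.506 -25.506 4 -5

Derivation:
Executing turtle program step by step:
Start: pos=(4,-5), heading=315, pen down
RT 90: heading 315 -> 225
FD 12: (4,-5) -> (-4.485,-13.485) [heading=225, draw]
FD 11: (-4.485,-13.485) -> (-12.263,-21.263) [heading=225, draw]
LT 90: heading 225 -> 315
RT 180: heading 315 -> 135
RT 90: heading 135 -> 45
LT 180: heading 45 -> 225
FD 6: (-12.263,-21.263) -> (-16.506,-25.506) [heading=225, draw]
LT 180: heading 225 -> 45
LT 135: heading 45 -> 180
FD 7: (-16.506,-25.506) -> (-23.506,-25.506) [heading=180, draw]
Final: pos=(-23.506,-25.506), heading=180, 4 segment(s) drawn

Segment endpoints: x in {-23.506, -16.506, -12.263, -4.485, 4}, y in {-25.506, -25.506, -21.263, -13.485, -5}
xmin=-23.506, ymin=-25.506, xmax=4, ymax=-5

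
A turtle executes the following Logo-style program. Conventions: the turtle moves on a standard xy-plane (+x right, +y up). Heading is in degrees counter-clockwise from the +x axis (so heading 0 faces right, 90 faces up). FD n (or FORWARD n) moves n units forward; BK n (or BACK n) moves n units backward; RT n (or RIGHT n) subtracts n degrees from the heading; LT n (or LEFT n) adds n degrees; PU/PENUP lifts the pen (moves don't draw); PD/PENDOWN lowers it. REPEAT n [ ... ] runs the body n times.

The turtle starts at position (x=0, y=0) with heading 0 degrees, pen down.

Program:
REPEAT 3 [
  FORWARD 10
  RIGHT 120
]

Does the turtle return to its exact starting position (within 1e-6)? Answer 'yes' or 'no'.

Executing turtle program step by step:
Start: pos=(0,0), heading=0, pen down
REPEAT 3 [
  -- iteration 1/3 --
  FD 10: (0,0) -> (10,0) [heading=0, draw]
  RT 120: heading 0 -> 240
  -- iteration 2/3 --
  FD 10: (10,0) -> (5,-8.66) [heading=240, draw]
  RT 120: heading 240 -> 120
  -- iteration 3/3 --
  FD 10: (5,-8.66) -> (0,0) [heading=120, draw]
  RT 120: heading 120 -> 0
]
Final: pos=(0,0), heading=0, 3 segment(s) drawn

Start position: (0, 0)
Final position: (0, 0)
Distance = 0; < 1e-6 -> CLOSED

Answer: yes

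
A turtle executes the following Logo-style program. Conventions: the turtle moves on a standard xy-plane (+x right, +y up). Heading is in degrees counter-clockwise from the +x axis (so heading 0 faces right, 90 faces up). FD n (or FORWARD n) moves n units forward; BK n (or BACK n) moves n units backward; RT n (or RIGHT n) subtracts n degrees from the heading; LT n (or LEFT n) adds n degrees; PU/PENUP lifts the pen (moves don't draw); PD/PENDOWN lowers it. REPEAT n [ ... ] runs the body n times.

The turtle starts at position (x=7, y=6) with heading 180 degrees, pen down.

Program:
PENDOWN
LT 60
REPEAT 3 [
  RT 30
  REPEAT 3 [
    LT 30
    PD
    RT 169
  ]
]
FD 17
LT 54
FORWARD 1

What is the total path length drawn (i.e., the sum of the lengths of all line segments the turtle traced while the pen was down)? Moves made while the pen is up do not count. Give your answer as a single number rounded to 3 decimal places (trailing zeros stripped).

Answer: 18

Derivation:
Executing turtle program step by step:
Start: pos=(7,6), heading=180, pen down
PD: pen down
LT 60: heading 180 -> 240
REPEAT 3 [
  -- iteration 1/3 --
  RT 30: heading 240 -> 210
  REPEAT 3 [
    -- iteration 1/3 --
    LT 30: heading 210 -> 240
    PD: pen down
    RT 169: heading 240 -> 71
    -- iteration 2/3 --
    LT 30: heading 71 -> 101
    PD: pen down
    RT 169: heading 101 -> 292
    -- iteration 3/3 --
    LT 30: heading 292 -> 322
    PD: pen down
    RT 169: heading 322 -> 153
  ]
  -- iteration 2/3 --
  RT 30: heading 153 -> 123
  REPEAT 3 [
    -- iteration 1/3 --
    LT 30: heading 123 -> 153
    PD: pen down
    RT 169: heading 153 -> 344
    -- iteration 2/3 --
    LT 30: heading 344 -> 14
    PD: pen down
    RT 169: heading 14 -> 205
    -- iteration 3/3 --
    LT 30: heading 205 -> 235
    PD: pen down
    RT 169: heading 235 -> 66
  ]
  -- iteration 3/3 --
  RT 30: heading 66 -> 36
  REPEAT 3 [
    -- iteration 1/3 --
    LT 30: heading 36 -> 66
    PD: pen down
    RT 169: heading 66 -> 257
    -- iteration 2/3 --
    LT 30: heading 257 -> 287
    PD: pen down
    RT 169: heading 287 -> 118
    -- iteration 3/3 --
    LT 30: heading 118 -> 148
    PD: pen down
    RT 169: heading 148 -> 339
  ]
]
FD 17: (7,6) -> (22.871,-0.092) [heading=339, draw]
LT 54: heading 339 -> 33
FD 1: (22.871,-0.092) -> (23.71,0.452) [heading=33, draw]
Final: pos=(23.71,0.452), heading=33, 2 segment(s) drawn

Segment lengths:
  seg 1: (7,6) -> (22.871,-0.092), length = 17
  seg 2: (22.871,-0.092) -> (23.71,0.452), length = 1
Total = 18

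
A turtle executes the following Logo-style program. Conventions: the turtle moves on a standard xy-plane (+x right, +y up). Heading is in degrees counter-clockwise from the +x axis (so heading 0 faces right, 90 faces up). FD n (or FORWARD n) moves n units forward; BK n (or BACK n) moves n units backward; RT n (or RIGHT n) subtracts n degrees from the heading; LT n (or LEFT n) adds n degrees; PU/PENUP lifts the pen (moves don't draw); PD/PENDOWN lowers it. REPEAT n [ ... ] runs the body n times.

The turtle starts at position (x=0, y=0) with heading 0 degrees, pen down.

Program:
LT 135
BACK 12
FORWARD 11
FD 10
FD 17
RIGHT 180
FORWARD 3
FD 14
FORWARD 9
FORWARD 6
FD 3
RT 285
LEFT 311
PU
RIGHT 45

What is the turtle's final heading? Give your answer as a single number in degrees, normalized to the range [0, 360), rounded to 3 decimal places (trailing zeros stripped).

Executing turtle program step by step:
Start: pos=(0,0), heading=0, pen down
LT 135: heading 0 -> 135
BK 12: (0,0) -> (8.485,-8.485) [heading=135, draw]
FD 11: (8.485,-8.485) -> (0.707,-0.707) [heading=135, draw]
FD 10: (0.707,-0.707) -> (-6.364,6.364) [heading=135, draw]
FD 17: (-6.364,6.364) -> (-18.385,18.385) [heading=135, draw]
RT 180: heading 135 -> 315
FD 3: (-18.385,18.385) -> (-16.263,16.263) [heading=315, draw]
FD 14: (-16.263,16.263) -> (-6.364,6.364) [heading=315, draw]
FD 9: (-6.364,6.364) -> (0,0) [heading=315, draw]
FD 6: (0,0) -> (4.243,-4.243) [heading=315, draw]
FD 3: (4.243,-4.243) -> (6.364,-6.364) [heading=315, draw]
RT 285: heading 315 -> 30
LT 311: heading 30 -> 341
PU: pen up
RT 45: heading 341 -> 296
Final: pos=(6.364,-6.364), heading=296, 9 segment(s) drawn

Answer: 296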